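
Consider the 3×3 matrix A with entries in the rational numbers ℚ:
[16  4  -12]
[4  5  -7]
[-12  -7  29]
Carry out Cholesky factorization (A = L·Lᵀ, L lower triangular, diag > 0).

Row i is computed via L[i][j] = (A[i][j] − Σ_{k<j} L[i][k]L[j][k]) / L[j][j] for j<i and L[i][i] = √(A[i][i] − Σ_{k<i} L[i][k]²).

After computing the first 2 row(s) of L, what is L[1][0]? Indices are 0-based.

Step 1: L[0][0] = √(16) = 4.
  L[1][0] = (4) / L[0][0] = 1.
Step 2: L[1][1] = √(4) = 2.

L[1][0] = 1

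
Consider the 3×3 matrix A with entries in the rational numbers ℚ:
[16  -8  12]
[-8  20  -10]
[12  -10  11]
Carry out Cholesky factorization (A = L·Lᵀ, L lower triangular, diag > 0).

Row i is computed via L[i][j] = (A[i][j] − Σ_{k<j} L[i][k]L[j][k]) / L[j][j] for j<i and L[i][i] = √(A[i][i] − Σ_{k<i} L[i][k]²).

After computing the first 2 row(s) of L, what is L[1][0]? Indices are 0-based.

L[1][0] = -2

Step 1: L[0][0] = √(16) = 4.
  L[1][0] = (-8) / L[0][0] = -2.
Step 2: L[1][1] = √(16) = 4.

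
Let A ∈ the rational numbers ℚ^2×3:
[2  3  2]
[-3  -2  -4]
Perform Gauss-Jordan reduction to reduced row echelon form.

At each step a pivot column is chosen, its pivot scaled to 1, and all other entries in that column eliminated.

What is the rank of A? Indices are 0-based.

rank = 2

[1] R0 /= 2  ⇒  (1, 3/2, 1)
     R1 -= -3·R0  ⇒  (0, 5/2, -1)
[2] R1 /= 5/2  ⇒  (0, 1, -2/5)
     R0 -= 3/2·R1  ⇒  (1, 0, 8/5)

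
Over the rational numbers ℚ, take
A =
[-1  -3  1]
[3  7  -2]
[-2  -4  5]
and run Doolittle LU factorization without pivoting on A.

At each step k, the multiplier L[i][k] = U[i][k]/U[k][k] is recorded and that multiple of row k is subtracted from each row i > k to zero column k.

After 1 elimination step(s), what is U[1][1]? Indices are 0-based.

U[1][1] = -2

[col 0] pivot -1
  R1 -= -3*R0 → (0, -2, 1)  (L[1][0] := -3)
  R2 -= 2*R0 → (0, 2, 3)  (L[2][0] := 2)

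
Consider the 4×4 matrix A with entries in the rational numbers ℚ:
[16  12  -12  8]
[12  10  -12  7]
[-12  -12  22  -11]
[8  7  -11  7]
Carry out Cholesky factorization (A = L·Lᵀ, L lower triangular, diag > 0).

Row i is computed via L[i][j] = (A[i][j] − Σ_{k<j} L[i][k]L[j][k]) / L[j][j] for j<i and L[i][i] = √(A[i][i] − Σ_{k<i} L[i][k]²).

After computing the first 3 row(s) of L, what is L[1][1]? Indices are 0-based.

Step 1: L[0][0] = √(16) = 4.
  L[1][0] = (12) / L[0][0] = 3.
Step 2: L[1][1] = √(1) = 1.
  L[2][0] = (-12) / L[0][0] = -3.
  L[2][1] = (-3) / L[1][1] = -3.
Step 3: L[2][2] = √(4) = 2.

L[1][1] = 1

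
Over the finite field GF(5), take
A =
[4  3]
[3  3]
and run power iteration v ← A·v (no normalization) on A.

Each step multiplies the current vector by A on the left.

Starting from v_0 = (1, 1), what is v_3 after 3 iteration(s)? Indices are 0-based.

v_3 = (1, 0)

v_0 = (1, 1).
v_1 = A·v_0 = (2, 1).
v_2 = A·v_1 = (1, 4).
v_3 = A·v_2 = (1, 0).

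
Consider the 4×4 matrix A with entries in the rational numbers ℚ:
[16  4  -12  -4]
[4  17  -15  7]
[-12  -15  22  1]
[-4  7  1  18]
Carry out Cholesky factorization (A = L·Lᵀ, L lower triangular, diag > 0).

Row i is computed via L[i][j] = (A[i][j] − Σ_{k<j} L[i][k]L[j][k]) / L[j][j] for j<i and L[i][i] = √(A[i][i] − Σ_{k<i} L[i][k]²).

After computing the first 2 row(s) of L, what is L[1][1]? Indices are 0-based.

Step 1: L[0][0] = √(16) = 4.
  L[1][0] = (4) / L[0][0] = 1.
Step 2: L[1][1] = √(16) = 4.

L[1][1] = 4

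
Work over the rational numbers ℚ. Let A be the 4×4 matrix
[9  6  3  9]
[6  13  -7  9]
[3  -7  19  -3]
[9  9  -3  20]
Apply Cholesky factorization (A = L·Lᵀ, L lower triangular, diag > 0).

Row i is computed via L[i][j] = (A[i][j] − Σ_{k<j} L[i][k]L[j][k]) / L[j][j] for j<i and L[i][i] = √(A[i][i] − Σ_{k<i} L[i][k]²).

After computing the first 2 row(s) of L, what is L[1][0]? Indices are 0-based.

Step 1: L[0][0] = √(9) = 3.
  L[1][0] = (6) / L[0][0] = 2.
Step 2: L[1][1] = √(9) = 3.

L[1][0] = 2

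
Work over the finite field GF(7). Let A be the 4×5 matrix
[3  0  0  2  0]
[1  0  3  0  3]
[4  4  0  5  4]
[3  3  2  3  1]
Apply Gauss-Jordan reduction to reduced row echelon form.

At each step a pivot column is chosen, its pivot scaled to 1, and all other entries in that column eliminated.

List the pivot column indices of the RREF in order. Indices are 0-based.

step 1: normalize row 0 (÷3) = (1, 0, 0, 3, 0)
  row 1: subtract 1×row0 = (0, 0, 3, 4, 3)
  row 2: subtract 4×row0 = (0, 4, 0, 0, 4)
  row 3: subtract 3×row0 = (0, 3, 2, 1, 1)
step 2: exchange rows 1,2
step 2: normalize row 1 (÷4) = (0, 1, 0, 0, 1)
  row 3: subtract 3×row1 = (0, 0, 2, 1, 5)
step 3: normalize row 2 (÷3) = (0, 0, 1, 6, 1)
  row 3: subtract 2×row2 = (0, 0, 0, 3, 3)
step 4: normalize row 3 (÷3) = (0, 0, 0, 1, 1)
  row 0: subtract 3×row3 = (1, 0, 0, 0, 4)
  row 2: subtract 6×row3 = (0, 0, 1, 0, 2)

pivot columns: 0, 1, 2, 3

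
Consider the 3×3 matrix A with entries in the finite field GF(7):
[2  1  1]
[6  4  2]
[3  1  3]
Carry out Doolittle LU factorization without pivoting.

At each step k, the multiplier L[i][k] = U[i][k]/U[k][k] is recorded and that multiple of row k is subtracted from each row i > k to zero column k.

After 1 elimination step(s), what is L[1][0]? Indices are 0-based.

k=0: U[0][0]=2
  eliminate (1,0): mult=3, new row 1: (0, 1, 6); set L[1][0]=3
  eliminate (2,0): mult=5, new row 2: (0, 3, 5); set L[2][0]=5

L[1][0] = 3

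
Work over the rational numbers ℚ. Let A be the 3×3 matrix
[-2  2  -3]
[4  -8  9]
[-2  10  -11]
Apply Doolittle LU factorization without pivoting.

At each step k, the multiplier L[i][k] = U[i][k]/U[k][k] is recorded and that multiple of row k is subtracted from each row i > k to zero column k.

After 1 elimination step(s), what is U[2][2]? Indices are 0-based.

U[2][2] = -8

k=0: U[0][0]=-2
  eliminate (1,0): mult=-2, new row 1: (0, -4, 3); set L[1][0]=-2
  eliminate (2,0): mult=1, new row 2: (0, 8, -8); set L[2][0]=1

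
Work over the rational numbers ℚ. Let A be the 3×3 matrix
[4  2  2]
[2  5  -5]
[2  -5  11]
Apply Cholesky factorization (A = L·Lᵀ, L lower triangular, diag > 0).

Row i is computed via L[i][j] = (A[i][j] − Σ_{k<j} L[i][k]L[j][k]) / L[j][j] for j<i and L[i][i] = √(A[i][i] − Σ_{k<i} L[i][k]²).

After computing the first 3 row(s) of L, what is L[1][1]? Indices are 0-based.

L[1][1] = 2

Step 1: L[0][0] = √(4) = 2.
  L[1][0] = (2) / L[0][0] = 1.
Step 2: L[1][1] = √(4) = 2.
  L[2][0] = (2) / L[0][0] = 1.
  L[2][1] = (-6) / L[1][1] = -3.
Step 3: L[2][2] = √(1) = 1.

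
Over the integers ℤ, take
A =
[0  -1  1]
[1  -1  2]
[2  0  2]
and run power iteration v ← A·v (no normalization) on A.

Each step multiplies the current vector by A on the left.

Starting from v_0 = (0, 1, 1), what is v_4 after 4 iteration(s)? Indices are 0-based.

v_0 = (0, 1, 1).
v_1 = A·v_0 = (0, 1, 2).
v_2 = A·v_1 = (1, 3, 4).
v_3 = A·v_2 = (1, 6, 10).
v_4 = A·v_3 = (4, 15, 22).

v_4 = (4, 15, 22)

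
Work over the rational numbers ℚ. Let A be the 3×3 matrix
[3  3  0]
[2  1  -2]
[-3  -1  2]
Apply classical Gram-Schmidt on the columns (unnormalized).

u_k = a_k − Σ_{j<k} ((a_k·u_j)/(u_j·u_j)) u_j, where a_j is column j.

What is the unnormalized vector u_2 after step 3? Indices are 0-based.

u_2 = (3/23, -18/23, -9/23)

Step 1: u_0 = a_0 = (3, 2, -3).
Step 2: u_1 = a_1 − (7/11)·u_0 = (12/11, -3/11, 10/11).
Step 3: u_2 = a_2 − (-5/11)·u_0 − (26/23)·u_1 = (3/23, -18/23, -9/23).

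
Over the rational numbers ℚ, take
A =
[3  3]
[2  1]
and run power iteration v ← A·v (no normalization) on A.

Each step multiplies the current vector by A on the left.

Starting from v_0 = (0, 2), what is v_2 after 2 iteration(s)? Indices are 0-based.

v_0 = (0, 2).
v_1 = A·v_0 = (6, 2).
v_2 = A·v_1 = (24, 14).

v_2 = (24, 14)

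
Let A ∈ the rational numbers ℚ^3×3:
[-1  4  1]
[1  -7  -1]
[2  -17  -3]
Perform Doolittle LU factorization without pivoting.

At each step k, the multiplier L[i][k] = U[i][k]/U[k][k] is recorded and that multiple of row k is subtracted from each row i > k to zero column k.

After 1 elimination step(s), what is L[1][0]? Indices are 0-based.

L[1][0] = -1

[col 0] pivot -1
  R1 -= -1*R0 → (0, -3, 0)  (L[1][0] := -1)
  R2 -= -2*R0 → (0, -9, -1)  (L[2][0] := -2)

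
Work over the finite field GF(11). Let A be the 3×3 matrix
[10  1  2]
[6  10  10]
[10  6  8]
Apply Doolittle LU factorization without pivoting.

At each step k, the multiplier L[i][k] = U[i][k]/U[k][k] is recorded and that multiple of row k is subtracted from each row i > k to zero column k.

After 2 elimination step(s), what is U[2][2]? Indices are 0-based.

U[2][2] = 6

[col 0] pivot 10
  R1 -= 5*R0 → (0, 5, 0)  (L[1][0] := 5)
  R2 -= 1*R0 → (0, 5, 6)  (L[2][0] := 1)
[col 1] pivot 5
  R2 -= 1*R1 → (0, 0, 6)  (L[2][1] := 1)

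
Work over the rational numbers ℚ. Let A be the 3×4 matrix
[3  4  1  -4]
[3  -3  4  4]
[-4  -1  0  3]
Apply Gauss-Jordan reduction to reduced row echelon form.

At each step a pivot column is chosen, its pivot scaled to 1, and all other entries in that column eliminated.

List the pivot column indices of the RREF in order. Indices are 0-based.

pivot(0,0)=3: scale R0 → (1, 4/3, 1/3, -4/3)
  clear (1,0): R1 −= (3)R0 → (0, -7, 3, 8)
  clear (2,0): R2 −= (-4)R0 → (0, 13/3, 4/3, -7/3)
pivot(1,1)=-7: scale R1 → (0, 1, -3/7, -8/7)
  clear (0,1): R0 −= (4/3)R1 → (1, 0, 19/21, 4/21)
  clear (2,1): R2 −= (13/3)R1 → (0, 0, 67/21, 55/21)
pivot(2,2)=67/21: scale R2 → (0, 0, 1, 55/67)
  clear (0,2): R0 −= (19/21)R2 → (1, 0, 0, -37/67)
  clear (1,2): R1 −= (-3/7)R2 → (0, 1, 0, -53/67)

pivot columns: 0, 1, 2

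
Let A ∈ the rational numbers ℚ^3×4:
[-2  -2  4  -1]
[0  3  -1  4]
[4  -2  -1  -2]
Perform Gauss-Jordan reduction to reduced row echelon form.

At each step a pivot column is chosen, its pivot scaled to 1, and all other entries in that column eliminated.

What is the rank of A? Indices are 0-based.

rank = 3

pivot(0,0)=-2: scale R0 → (1, 1, -2, 1/2)
  clear (2,0): R2 −= (4)R0 → (0, -6, 7, -4)
pivot(1,1)=3: scale R1 → (0, 1, -1/3, 4/3)
  clear (0,1): R0 −= (1)R1 → (1, 0, -5/3, -5/6)
  clear (2,1): R2 −= (-6)R1 → (0, 0, 5, 4)
pivot(2,2)=5: scale R2 → (0, 0, 1, 4/5)
  clear (0,2): R0 −= (-5/3)R2 → (1, 0, 0, 1/2)
  clear (1,2): R1 −= (-1/3)R2 → (0, 1, 0, 8/5)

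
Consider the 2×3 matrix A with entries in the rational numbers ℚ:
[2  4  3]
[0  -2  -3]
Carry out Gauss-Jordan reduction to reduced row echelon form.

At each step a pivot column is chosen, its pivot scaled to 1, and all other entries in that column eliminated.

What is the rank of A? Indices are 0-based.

rank = 2

[1] R0 /= 2  ⇒  (1, 2, 3/2)
[2] R1 /= -2  ⇒  (0, 1, 3/2)
     R0 -= 2·R1  ⇒  (1, 0, -3/2)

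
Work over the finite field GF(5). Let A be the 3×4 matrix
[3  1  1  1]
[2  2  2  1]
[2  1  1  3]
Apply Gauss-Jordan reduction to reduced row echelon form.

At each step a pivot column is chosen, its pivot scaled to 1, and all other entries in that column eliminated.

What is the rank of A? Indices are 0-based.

rank = 3

pivot(0,0)=3: scale R0 → (1, 2, 2, 2)
  clear (1,0): R1 −= (2)R0 → (0, 3, 3, 2)
  clear (2,0): R2 −= (2)R0 → (0, 2, 2, 4)
pivot(1,1)=3: scale R1 → (0, 1, 1, 4)
  clear (0,1): R0 −= (2)R1 → (1, 0, 0, 4)
  clear (2,1): R2 −= (2)R1 → (0, 0, 0, 1)
col 2: no nonzero at/below row 2; advance.
pivot(2,3)=1: scale R2 → (0, 0, 0, 1)
  clear (0,3): R0 −= (4)R2 → (1, 0, 0, 0)
  clear (1,3): R1 −= (4)R2 → (0, 1, 1, 0)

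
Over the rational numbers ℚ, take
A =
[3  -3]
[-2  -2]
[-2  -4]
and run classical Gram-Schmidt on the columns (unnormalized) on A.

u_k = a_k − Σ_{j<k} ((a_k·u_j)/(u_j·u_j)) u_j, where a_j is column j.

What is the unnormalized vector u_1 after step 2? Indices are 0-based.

Step 1: u_0 = a_0 = (3, -2, -2).
Step 2: u_1 = a_1 − (3/17)·u_0 = (-60/17, -28/17, -62/17).

u_1 = (-60/17, -28/17, -62/17)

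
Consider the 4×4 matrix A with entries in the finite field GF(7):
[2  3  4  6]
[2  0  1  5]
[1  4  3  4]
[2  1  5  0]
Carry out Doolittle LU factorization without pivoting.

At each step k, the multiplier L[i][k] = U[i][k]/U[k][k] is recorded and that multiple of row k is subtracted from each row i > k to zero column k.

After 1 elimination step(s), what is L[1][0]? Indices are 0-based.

k=0: U[0][0]=2
  eliminate (1,0): mult=1, new row 1: (0, 4, 4, 6); set L[1][0]=1
  eliminate (2,0): mult=4, new row 2: (0, 6, 1, 1); set L[2][0]=4
  eliminate (3,0): mult=1, new row 3: (0, 5, 1, 1); set L[3][0]=1

L[1][0] = 1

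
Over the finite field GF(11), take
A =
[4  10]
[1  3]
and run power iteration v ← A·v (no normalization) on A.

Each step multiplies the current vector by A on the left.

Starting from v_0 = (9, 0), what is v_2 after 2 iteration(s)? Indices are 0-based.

v_2 = (3, 8)

v_0 = (9, 0).
v_1 = A·v_0 = (3, 9).
v_2 = A·v_1 = (3, 8).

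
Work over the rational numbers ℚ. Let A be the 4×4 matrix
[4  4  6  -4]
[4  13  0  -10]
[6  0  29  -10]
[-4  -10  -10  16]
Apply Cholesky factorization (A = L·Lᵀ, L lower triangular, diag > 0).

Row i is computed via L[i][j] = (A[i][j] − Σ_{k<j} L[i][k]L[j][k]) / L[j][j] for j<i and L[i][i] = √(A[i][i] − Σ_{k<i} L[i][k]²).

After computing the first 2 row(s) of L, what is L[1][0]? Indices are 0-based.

L[1][0] = 2

Step 1: L[0][0] = √(4) = 2.
  L[1][0] = (4) / L[0][0] = 2.
Step 2: L[1][1] = √(9) = 3.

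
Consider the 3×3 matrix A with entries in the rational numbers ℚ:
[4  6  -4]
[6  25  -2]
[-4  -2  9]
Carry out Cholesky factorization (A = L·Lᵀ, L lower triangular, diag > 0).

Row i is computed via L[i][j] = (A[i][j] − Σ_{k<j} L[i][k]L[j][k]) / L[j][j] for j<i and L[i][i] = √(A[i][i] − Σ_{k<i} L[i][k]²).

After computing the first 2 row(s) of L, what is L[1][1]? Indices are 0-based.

L[1][1] = 4

Step 1: L[0][0] = √(4) = 2.
  L[1][0] = (6) / L[0][0] = 3.
Step 2: L[1][1] = √(16) = 4.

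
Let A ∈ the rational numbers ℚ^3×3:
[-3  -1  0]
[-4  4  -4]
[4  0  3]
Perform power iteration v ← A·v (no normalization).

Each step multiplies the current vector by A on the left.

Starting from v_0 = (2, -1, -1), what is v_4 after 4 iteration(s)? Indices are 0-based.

v_0 = (2, -1, -1).
v_1 = A·v_0 = (-5, -8, 5).
v_2 = A·v_1 = (23, -32, -5).
v_3 = A·v_2 = (-37, -200, 77).
v_4 = A·v_3 = (311, -960, 83).

v_4 = (311, -960, 83)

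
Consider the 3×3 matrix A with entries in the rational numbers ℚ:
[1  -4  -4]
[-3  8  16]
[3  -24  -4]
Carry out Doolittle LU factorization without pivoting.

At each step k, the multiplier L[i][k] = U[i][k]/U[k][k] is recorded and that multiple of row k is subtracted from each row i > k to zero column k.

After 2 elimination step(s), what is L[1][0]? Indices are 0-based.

[col 0] pivot 1
  R1 -= -3*R0 → (0, -4, 4)  (L[1][0] := -3)
  R2 -= 3*R0 → (0, -12, 8)  (L[2][0] := 3)
[col 1] pivot -4
  R2 -= 3*R1 → (0, 0, -4)  (L[2][1] := 3)

L[1][0] = -3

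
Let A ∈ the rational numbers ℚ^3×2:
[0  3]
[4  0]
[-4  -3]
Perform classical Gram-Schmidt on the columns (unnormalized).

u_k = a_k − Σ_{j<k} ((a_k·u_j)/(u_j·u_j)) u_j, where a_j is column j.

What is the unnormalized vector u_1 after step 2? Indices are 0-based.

Step 1: u_0 = a_0 = (0, 4, -4).
Step 2: u_1 = a_1 − (3/8)·u_0 = (3, -3/2, -3/2).

u_1 = (3, -3/2, -3/2)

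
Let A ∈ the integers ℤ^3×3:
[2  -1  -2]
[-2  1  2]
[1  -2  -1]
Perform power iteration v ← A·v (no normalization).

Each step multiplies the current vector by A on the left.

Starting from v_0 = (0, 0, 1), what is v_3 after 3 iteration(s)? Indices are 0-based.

v_0 = (0, 0, 1).
v_1 = A·v_0 = (-2, 2, -1).
v_2 = A·v_1 = (-4, 4, -5).
v_3 = A·v_2 = (-2, 2, -7).

v_3 = (-2, 2, -7)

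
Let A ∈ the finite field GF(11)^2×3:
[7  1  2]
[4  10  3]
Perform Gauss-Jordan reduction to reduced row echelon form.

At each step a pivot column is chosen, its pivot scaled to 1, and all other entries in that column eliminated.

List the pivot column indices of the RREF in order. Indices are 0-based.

pivot columns: 0, 2

pivot(0,0)=7: scale R0 → (1, 8, 5)
  clear (1,0): R1 −= (4)R0 → (0, 0, 5)
col 1: no nonzero at/below row 1; advance.
pivot(1,2)=5: scale R1 → (0, 0, 1)
  clear (0,2): R0 −= (5)R1 → (1, 8, 0)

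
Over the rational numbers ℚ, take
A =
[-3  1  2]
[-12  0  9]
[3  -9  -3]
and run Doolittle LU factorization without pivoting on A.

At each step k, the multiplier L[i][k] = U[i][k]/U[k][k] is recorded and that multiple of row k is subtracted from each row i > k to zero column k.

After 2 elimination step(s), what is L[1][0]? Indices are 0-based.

L[1][0] = 4

[col 0] pivot -3
  R1 -= 4*R0 → (0, -4, 1)  (L[1][0] := 4)
  R2 -= -1*R0 → (0, -8, -1)  (L[2][0] := -1)
[col 1] pivot -4
  R2 -= 2*R1 → (0, 0, -3)  (L[2][1] := 2)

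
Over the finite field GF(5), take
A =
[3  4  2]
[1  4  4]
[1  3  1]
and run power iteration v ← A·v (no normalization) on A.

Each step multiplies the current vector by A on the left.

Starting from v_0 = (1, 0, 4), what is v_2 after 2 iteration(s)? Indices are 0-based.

v_0 = (1, 0, 4).
v_1 = A·v_0 = (1, 2, 0).
v_2 = A·v_1 = (1, 4, 2).

v_2 = (1, 4, 2)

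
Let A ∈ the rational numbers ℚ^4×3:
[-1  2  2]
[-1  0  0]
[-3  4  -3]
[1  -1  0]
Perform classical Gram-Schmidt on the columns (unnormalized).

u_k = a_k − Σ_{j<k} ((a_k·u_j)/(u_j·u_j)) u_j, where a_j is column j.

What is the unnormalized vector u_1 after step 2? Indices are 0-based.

u_1 = (3/4, -5/4, 1/4, 1/4)

Step 1: u_0 = a_0 = (-1, -1, -3, 1).
Step 2: u_1 = a_1 − (-5/4)·u_0 = (3/4, -5/4, 1/4, 1/4).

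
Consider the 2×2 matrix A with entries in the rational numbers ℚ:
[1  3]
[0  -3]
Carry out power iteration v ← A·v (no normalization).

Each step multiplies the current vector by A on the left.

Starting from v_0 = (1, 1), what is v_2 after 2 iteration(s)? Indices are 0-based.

v_0 = (1, 1).
v_1 = A·v_0 = (4, -3).
v_2 = A·v_1 = (-5, 9).

v_2 = (-5, 9)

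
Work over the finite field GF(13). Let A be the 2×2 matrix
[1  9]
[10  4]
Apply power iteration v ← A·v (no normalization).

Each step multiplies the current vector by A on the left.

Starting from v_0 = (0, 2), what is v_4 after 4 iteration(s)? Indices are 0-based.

v_0 = (0, 2).
v_1 = A·v_0 = (5, 8).
v_2 = A·v_1 = (12, 4).
v_3 = A·v_2 = (9, 6).
v_4 = A·v_3 = (11, 10).

v_4 = (11, 10)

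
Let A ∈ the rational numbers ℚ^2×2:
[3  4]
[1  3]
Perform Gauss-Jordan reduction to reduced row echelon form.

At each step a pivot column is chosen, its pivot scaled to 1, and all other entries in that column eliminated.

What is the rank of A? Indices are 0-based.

[1] R0 /= 3  ⇒  (1, 4/3)
     R1 -= 1·R0  ⇒  (0, 5/3)
[2] R1 /= 5/3  ⇒  (0, 1)
     R0 -= 4/3·R1  ⇒  (1, 0)

rank = 2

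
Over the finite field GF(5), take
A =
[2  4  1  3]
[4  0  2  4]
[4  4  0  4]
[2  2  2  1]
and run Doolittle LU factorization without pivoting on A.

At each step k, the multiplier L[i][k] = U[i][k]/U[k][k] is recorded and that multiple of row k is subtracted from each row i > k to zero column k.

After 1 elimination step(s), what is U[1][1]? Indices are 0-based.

k=0: U[0][0]=2
  eliminate (1,0): mult=2, new row 1: (0, 2, 0, 3); set L[1][0]=2
  eliminate (2,0): mult=2, new row 2: (0, 1, 3, 3); set L[2][0]=2
  eliminate (3,0): mult=1, new row 3: (0, 3, 1, 3); set L[3][0]=1

U[1][1] = 2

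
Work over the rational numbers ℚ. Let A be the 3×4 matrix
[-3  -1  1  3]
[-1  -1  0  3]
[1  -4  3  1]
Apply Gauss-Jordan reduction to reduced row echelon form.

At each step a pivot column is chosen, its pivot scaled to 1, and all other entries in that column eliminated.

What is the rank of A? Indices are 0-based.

rank = 3

[1] R0 /= -3  ⇒  (1, 1/3, -1/3, -1)
     R1 -= -1·R0  ⇒  (0, -2/3, -1/3, 2)
     R2 -= 1·R0  ⇒  (0, -13/3, 10/3, 2)
[2] R1 /= -2/3  ⇒  (0, 1, 1/2, -3)
     R0 -= 1/3·R1  ⇒  (1, 0, -1/2, 0)
     R2 -= -13/3·R1  ⇒  (0, 0, 11/2, -11)
[3] R2 /= 11/2  ⇒  (0, 0, 1, -2)
     R0 -= -1/2·R2  ⇒  (1, 0, 0, -1)
     R1 -= 1/2·R2  ⇒  (0, 1, 0, -2)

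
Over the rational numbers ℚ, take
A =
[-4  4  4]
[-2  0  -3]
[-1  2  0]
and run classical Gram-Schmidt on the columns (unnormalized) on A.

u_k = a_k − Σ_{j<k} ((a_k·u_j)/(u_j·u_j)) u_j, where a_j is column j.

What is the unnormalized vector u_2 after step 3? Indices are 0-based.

u_2 = (7/6, -7/6, -7/3)

Step 1: u_0 = a_0 = (-4, -2, -1).
Step 2: u_1 = a_1 − (-6/7)·u_0 = (4/7, -12/7, 8/7).
Step 3: u_2 = a_2 − (-10/21)·u_0 − (13/8)·u_1 = (7/6, -7/6, -7/3).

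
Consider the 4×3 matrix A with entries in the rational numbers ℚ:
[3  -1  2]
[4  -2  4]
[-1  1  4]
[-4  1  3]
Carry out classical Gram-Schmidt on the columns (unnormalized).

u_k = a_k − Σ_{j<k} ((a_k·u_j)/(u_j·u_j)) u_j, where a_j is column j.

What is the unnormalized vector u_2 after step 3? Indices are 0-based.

u_2 = (32/19, 58/19, 88/19, 60/19)

Step 1: u_0 = a_0 = (3, 4, -1, -4).
Step 2: u_1 = a_1 − (-8/21)·u_0 = (1/7, -10/21, 13/21, -11/21).
Step 3: u_2 = a_2 − (1/7)·u_0 − (-15/19)·u_1 = (32/19, 58/19, 88/19, 60/19).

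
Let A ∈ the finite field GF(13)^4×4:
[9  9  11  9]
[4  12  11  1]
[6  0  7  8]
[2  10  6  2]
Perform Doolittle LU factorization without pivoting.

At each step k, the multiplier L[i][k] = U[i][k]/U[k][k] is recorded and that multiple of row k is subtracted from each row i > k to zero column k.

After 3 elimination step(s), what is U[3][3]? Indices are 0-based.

[col 0] pivot 9
  R1 -= 12*R0 → (0, 8, 9, 10)  (L[1][0] := 12)
  R2 -= 5*R0 → (0, 7, 4, 2)  (L[2][0] := 5)
  R3 -= 6*R0 → (0, 8, 5, 0)  (L[3][0] := 6)
[col 1] pivot 8
  R2 -= 9*R1 → (0, 0, 1, 3)  (L[2][1] := 9)
  R3 -= 1*R1 → (0, 0, 9, 3)  (L[3][1] := 1)
[col 2] pivot 1
  R3 -= 9*R2 → (0, 0, 0, 2)  (L[3][2] := 9)

U[3][3] = 2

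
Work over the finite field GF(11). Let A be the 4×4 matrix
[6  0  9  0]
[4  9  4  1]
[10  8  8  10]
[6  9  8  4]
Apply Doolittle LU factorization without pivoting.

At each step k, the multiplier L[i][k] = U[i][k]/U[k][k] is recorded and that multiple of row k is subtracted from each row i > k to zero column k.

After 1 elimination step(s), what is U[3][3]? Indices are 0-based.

k=0: U[0][0]=6
  eliminate (1,0): mult=8, new row 1: (0, 9, 9, 1); set L[1][0]=8
  eliminate (2,0): mult=9, new row 2: (0, 8, 4, 10); set L[2][0]=9
  eliminate (3,0): mult=1, new row 3: (0, 9, 10, 4); set L[3][0]=1

U[3][3] = 4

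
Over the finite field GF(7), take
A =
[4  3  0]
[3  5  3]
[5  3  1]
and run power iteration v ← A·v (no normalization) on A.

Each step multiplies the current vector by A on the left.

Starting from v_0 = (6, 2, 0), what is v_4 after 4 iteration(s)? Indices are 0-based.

v_0 = (6, 2, 0).
v_1 = A·v_0 = (2, 0, 1).
v_2 = A·v_1 = (1, 2, 4).
v_3 = A·v_2 = (3, 4, 1).
v_4 = A·v_3 = (3, 4, 0).

v_4 = (3, 4, 0)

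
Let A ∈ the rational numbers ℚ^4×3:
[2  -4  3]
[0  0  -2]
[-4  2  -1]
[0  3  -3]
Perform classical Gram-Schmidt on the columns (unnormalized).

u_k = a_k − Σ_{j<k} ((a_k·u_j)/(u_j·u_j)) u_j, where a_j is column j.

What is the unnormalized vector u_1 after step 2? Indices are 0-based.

Step 1: u_0 = a_0 = (2, 0, -4, 0).
Step 2: u_1 = a_1 − (-4/5)·u_0 = (-12/5, 0, -6/5, 3).

u_1 = (-12/5, 0, -6/5, 3)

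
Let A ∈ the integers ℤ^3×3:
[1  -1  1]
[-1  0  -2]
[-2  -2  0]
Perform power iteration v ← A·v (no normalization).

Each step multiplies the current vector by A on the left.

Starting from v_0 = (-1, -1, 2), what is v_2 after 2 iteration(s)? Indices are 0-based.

v_2 = (9, -10, 2)

v_0 = (-1, -1, 2).
v_1 = A·v_0 = (2, -3, 4).
v_2 = A·v_1 = (9, -10, 2).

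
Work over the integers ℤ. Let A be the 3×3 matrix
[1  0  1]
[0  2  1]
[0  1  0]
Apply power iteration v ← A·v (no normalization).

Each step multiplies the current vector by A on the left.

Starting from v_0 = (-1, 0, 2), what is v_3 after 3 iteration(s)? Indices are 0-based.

v_3 = (3, 10, 4)

v_0 = (-1, 0, 2).
v_1 = A·v_0 = (1, 2, 0).
v_2 = A·v_1 = (1, 4, 2).
v_3 = A·v_2 = (3, 10, 4).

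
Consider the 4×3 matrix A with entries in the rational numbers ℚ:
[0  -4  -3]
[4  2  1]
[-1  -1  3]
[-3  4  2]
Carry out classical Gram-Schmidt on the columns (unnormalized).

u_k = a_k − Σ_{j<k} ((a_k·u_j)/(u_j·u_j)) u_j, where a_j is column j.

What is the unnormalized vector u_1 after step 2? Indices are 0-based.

u_1 = (-4, 32/13, -29/26, 95/26)

Step 1: u_0 = a_0 = (0, 4, -1, -3).
Step 2: u_1 = a_1 − (-3/26)·u_0 = (-4, 32/13, -29/26, 95/26).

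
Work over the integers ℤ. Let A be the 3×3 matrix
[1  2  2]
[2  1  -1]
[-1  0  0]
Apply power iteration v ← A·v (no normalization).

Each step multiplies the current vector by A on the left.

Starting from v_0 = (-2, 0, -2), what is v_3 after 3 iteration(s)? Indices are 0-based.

v_0 = (-2, 0, -2).
v_1 = A·v_0 = (-6, -2, 2).
v_2 = A·v_1 = (-6, -16, 6).
v_3 = A·v_2 = (-26, -34, 6).

v_3 = (-26, -34, 6)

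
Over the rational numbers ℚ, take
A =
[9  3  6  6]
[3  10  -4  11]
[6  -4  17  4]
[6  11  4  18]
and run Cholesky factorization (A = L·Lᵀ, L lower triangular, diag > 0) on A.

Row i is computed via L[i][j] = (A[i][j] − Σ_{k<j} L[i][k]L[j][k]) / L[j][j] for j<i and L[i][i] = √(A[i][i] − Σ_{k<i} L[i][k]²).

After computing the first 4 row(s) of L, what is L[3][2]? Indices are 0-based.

Step 1: L[0][0] = √(9) = 3.
  L[1][0] = (3) / L[0][0] = 1.
Step 2: L[1][1] = √(9) = 3.
  L[2][0] = (6) / L[0][0] = 2.
  L[2][1] = (-6) / L[1][1] = -2.
Step 3: L[2][2] = √(9) = 3.
  L[3][0] = (6) / L[0][0] = 2.
  L[3][1] = (9) / L[1][1] = 3.
  L[3][2] = (6) / L[2][2] = 2.
Step 4: L[3][3] = √(1) = 1.

L[3][2] = 2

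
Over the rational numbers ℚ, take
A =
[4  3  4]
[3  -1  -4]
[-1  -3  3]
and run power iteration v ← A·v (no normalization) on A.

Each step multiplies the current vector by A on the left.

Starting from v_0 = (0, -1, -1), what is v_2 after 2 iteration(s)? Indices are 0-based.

v_2 = (-13, -26, -8)

v_0 = (0, -1, -1).
v_1 = A·v_0 = (-7, 5, 0).
v_2 = A·v_1 = (-13, -26, -8).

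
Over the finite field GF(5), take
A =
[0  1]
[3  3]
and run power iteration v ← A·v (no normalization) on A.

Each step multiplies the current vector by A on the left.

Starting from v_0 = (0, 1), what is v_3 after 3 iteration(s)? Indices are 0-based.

v_0 = (0, 1).
v_1 = A·v_0 = (1, 3).
v_2 = A·v_1 = (3, 2).
v_3 = A·v_2 = (2, 0).

v_3 = (2, 0)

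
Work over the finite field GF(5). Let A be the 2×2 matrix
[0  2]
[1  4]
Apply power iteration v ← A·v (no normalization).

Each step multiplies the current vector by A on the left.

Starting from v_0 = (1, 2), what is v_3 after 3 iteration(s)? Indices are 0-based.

v_0 = (1, 2).
v_1 = A·v_0 = (4, 4).
v_2 = A·v_1 = (3, 0).
v_3 = A·v_2 = (0, 3).

v_3 = (0, 3)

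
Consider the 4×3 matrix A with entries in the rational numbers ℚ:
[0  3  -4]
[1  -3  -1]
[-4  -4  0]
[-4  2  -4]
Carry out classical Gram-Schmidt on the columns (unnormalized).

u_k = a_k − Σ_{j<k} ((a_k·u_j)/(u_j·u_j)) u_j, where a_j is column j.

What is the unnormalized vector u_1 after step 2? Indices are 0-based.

u_1 = (3, -104/33, -112/33, 86/33)

Step 1: u_0 = a_0 = (0, 1, -4, -4).
Step 2: u_1 = a_1 − (5/33)·u_0 = (3, -104/33, -112/33, 86/33).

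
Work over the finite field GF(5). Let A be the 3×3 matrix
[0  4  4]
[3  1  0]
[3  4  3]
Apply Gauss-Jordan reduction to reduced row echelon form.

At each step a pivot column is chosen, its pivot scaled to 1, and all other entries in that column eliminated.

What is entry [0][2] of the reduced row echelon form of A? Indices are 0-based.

M[0][2] = 3

step 1: exchange rows 0,1
step 1: normalize row 0 (÷3) = (1, 2, 0)
  row 2: subtract 3×row0 = (0, 3, 3)
step 2: normalize row 1 (÷4) = (0, 1, 1)
  row 0: subtract 2×row1 = (1, 0, 3)
  row 2: subtract 3×row1 = (0, 0, 0)
skip col 2 (zero from row 2)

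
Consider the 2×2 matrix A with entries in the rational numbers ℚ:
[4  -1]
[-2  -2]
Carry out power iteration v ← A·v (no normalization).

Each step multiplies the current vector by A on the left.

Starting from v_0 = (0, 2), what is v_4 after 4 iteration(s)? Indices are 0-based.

v_4 = (-96, 88)

v_0 = (0, 2).
v_1 = A·v_0 = (-2, -4).
v_2 = A·v_1 = (-4, 12).
v_3 = A·v_2 = (-28, -16).
v_4 = A·v_3 = (-96, 88).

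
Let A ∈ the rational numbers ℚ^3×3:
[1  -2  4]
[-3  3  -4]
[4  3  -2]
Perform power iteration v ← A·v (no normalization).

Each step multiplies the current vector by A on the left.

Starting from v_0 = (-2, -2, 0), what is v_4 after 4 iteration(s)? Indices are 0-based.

v_0 = (-2, -2, 0).
v_1 = A·v_0 = (2, 0, -14).
v_2 = A·v_1 = (-54, 50, 36).
v_3 = A·v_2 = (-10, 168, -138).
v_4 = A·v_3 = (-898, 1086, 740).

v_4 = (-898, 1086, 740)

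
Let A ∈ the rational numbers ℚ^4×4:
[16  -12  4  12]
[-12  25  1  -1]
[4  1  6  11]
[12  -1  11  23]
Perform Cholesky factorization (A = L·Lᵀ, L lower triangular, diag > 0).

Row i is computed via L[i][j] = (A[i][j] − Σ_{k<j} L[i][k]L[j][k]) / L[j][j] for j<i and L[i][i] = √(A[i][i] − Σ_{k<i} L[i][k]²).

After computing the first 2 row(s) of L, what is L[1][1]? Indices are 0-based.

L[1][1] = 4

Step 1: L[0][0] = √(16) = 4.
  L[1][0] = (-12) / L[0][0] = -3.
Step 2: L[1][1] = √(16) = 4.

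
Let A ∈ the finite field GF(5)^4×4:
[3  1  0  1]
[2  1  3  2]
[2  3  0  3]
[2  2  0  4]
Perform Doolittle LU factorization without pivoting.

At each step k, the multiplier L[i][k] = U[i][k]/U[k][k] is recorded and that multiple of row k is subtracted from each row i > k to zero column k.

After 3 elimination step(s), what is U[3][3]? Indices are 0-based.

U[3][3] = 2

k=0: U[0][0]=3
  eliminate (1,0): mult=4, new row 1: (0, 2, 3, 3); set L[1][0]=4
  eliminate (2,0): mult=4, new row 2: (0, 4, 0, 4); set L[2][0]=4
  eliminate (3,0): mult=4, new row 3: (0, 3, 0, 0); set L[3][0]=4
k=1: U[1][1]=2
  eliminate (2,1): mult=2, new row 2: (0, 0, 4, 3); set L[2][1]=2
  eliminate (3,1): mult=4, new row 3: (0, 0, 3, 3); set L[3][1]=4
k=2: U[2][2]=4
  eliminate (3,2): mult=2, new row 3: (0, 0, 0, 2); set L[3][2]=2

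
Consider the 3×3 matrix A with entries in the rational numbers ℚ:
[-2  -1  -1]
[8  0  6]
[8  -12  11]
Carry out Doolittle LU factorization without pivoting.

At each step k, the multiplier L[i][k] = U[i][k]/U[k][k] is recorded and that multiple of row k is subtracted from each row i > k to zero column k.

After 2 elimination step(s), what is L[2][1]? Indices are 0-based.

L[2][1] = 4

Step 1: pivot at (0,0) is -2.
  row1 ← row1 − (-4)·row0  ⇒  L[1][0]=-4, U row1=(0, -4, 2)
  row2 ← row2 − (-4)·row0  ⇒  L[2][0]=-4, U row2=(0, -16, 7)
Step 2: pivot at (1,1) is -4.
  row2 ← row2 − (4)·row1  ⇒  L[2][1]=4, U row2=(0, 0, -1)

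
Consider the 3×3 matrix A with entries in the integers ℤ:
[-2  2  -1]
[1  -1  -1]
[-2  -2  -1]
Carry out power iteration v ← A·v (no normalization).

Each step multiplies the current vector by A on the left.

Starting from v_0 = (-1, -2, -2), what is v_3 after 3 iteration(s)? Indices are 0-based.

v_3 = (-4, 23, 40)

v_0 = (-1, -2, -2).
v_1 = A·v_0 = (0, 3, 8).
v_2 = A·v_1 = (-2, -11, -14).
v_3 = A·v_2 = (-4, 23, 40).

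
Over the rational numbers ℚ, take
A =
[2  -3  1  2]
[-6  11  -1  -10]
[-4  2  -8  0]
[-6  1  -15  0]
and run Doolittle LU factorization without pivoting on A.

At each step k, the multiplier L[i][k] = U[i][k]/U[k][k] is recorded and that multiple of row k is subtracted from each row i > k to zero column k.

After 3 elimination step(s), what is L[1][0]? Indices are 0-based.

Step 1: pivot at (0,0) is 2.
  row1 ← row1 − (-3)·row0  ⇒  L[1][0]=-3, U row1=(0, 2, 2, -4)
  row2 ← row2 − (-2)·row0  ⇒  L[2][0]=-2, U row2=(0, -4, -6, 4)
  row3 ← row3 − (-3)·row0  ⇒  L[3][0]=-3, U row3=(0, -8, -12, 6)
Step 2: pivot at (1,1) is 2.
  row2 ← row2 − (-2)·row1  ⇒  L[2][1]=-2, U row2=(0, 0, -2, -4)
  row3 ← row3 − (-4)·row1  ⇒  L[3][1]=-4, U row3=(0, 0, -4, -10)
Step 3: pivot at (2,2) is -2.
  row3 ← row3 − (2)·row2  ⇒  L[3][2]=2, U row3=(0, 0, 0, -2)

L[1][0] = -3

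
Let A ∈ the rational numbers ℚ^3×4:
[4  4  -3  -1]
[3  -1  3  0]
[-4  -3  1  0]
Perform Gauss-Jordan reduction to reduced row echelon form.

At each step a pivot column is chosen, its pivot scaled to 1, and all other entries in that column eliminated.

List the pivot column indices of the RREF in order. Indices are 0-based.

pivot columns: 0, 1, 2

[1] R0 /= 4  ⇒  (1, 1, -3/4, -1/4)
     R1 -= 3·R0  ⇒  (0, -4, 21/4, 3/4)
     R2 -= -4·R0  ⇒  (0, 1, -2, -1)
[2] R1 /= -4  ⇒  (0, 1, -21/16, -3/16)
     R0 -= 1·R1  ⇒  (1, 0, 9/16, -1/16)
     R2 -= 1·R1  ⇒  (0, 0, -11/16, -13/16)
[3] R2 /= -11/16  ⇒  (0, 0, 1, 13/11)
     R0 -= 9/16·R2  ⇒  (1, 0, 0, -8/11)
     R1 -= -21/16·R2  ⇒  (0, 1, 0, 15/11)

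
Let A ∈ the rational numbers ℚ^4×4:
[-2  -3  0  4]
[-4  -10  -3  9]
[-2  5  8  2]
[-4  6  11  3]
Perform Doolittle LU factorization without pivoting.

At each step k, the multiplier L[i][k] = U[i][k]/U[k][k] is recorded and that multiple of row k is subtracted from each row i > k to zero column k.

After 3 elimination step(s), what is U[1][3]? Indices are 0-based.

U[1][3] = 1

Step 1: pivot at (0,0) is -2.
  row1 ← row1 − (2)·row0  ⇒  L[1][0]=2, U row1=(0, -4, -3, 1)
  row2 ← row2 − (1)·row0  ⇒  L[2][0]=1, U row2=(0, 8, 8, -2)
  row3 ← row3 − (2)·row0  ⇒  L[3][0]=2, U row3=(0, 12, 11, -5)
Step 2: pivot at (1,1) is -4.
  row2 ← row2 − (-2)·row1  ⇒  L[2][1]=-2, U row2=(0, 0, 2, 0)
  row3 ← row3 − (-3)·row1  ⇒  L[3][1]=-3, U row3=(0, 0, 2, -2)
Step 3: pivot at (2,2) is 2.
  row3 ← row3 − (1)·row2  ⇒  L[3][2]=1, U row3=(0, 0, 0, -2)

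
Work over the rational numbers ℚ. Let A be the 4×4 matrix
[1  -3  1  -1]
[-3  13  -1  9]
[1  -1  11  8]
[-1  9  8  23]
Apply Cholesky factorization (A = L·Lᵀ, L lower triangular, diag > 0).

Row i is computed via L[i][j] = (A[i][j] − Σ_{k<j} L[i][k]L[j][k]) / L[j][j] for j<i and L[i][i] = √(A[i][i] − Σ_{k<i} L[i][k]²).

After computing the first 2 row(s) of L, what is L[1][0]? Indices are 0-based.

Step 1: L[0][0] = √(1) = 1.
  L[1][0] = (-3) / L[0][0] = -3.
Step 2: L[1][1] = √(4) = 2.

L[1][0] = -3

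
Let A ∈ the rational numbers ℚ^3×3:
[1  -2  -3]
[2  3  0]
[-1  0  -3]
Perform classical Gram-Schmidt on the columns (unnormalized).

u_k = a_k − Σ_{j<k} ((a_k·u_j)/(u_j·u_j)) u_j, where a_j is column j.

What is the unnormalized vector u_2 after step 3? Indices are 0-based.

u_2 = (-45/31, -30/31, -105/31)

Step 1: u_0 = a_0 = (1, 2, -1).
Step 2: u_1 = a_1 − (2/3)·u_0 = (-8/3, 5/3, 2/3).
Step 3: u_2 = a_2 − (0)·u_0 − (18/31)·u_1 = (-45/31, -30/31, -105/31).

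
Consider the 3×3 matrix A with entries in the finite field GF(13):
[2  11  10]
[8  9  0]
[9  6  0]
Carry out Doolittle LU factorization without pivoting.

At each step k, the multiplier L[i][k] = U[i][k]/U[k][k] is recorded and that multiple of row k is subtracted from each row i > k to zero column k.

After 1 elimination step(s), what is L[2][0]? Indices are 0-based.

L[2][0] = 11

Step 1: pivot at (0,0) is 2.
  row1 ← row1 − (4)·row0  ⇒  L[1][0]=4, U row1=(0, 4, 12)
  row2 ← row2 − (11)·row0  ⇒  L[2][0]=11, U row2=(0, 2, 7)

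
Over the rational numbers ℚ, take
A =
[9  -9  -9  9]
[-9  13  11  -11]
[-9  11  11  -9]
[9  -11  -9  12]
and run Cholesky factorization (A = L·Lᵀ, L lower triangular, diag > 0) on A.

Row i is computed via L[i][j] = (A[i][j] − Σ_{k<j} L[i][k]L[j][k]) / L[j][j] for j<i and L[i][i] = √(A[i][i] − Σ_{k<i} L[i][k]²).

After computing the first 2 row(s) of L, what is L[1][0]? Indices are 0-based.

Step 1: L[0][0] = √(9) = 3.
  L[1][0] = (-9) / L[0][0] = -3.
Step 2: L[1][1] = √(4) = 2.

L[1][0] = -3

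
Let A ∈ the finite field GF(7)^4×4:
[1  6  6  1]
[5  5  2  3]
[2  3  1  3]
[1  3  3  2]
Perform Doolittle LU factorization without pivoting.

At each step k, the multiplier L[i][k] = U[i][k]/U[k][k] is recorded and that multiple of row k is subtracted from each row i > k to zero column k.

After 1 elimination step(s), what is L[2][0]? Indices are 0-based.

L[2][0] = 2

[col 0] pivot 1
  R1 -= 5*R0 → (0, 3, 0, 5)  (L[1][0] := 5)
  R2 -= 2*R0 → (0, 5, 3, 1)  (L[2][0] := 2)
  R3 -= 1*R0 → (0, 4, 4, 1)  (L[3][0] := 1)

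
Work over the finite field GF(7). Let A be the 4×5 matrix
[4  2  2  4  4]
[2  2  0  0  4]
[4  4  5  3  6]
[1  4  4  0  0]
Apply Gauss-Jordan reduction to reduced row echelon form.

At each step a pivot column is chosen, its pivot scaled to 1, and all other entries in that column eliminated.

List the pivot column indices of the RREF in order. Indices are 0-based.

pivot columns: 0, 1, 2, 3

[1] R0 /= 4  ⇒  (1, 4, 4, 1, 1)
     R1 -= 2·R0  ⇒  (0, 1, 6, 5, 2)
     R2 -= 4·R0  ⇒  (0, 2, 3, 6, 2)
     R3 -= 1·R0  ⇒  (0, 0, 0, 6, 6)
[2] R1 /= 1  ⇒  (0, 1, 6, 5, 2)
     R0 -= 4·R1  ⇒  (1, 0, 1, 2, 0)
     R2 -= 2·R1  ⇒  (0, 0, 5, 3, 5)
[3] R2 /= 5  ⇒  (0, 0, 1, 2, 1)
     R0 -= 1·R2  ⇒  (1, 0, 0, 0, 6)
     R1 -= 6·R2  ⇒  (0, 1, 0, 0, 3)
[4] R3 /= 6  ⇒  (0, 0, 0, 1, 1)
     R2 -= 2·R3  ⇒  (0, 0, 1, 0, 6)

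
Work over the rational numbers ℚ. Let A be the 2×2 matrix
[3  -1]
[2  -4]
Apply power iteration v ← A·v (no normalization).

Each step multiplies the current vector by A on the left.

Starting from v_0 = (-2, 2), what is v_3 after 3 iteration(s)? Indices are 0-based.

v_0 = (-2, 2).
v_1 = A·v_0 = (-8, -12).
v_2 = A·v_1 = (-12, 32).
v_3 = A·v_2 = (-68, -152).

v_3 = (-68, -152)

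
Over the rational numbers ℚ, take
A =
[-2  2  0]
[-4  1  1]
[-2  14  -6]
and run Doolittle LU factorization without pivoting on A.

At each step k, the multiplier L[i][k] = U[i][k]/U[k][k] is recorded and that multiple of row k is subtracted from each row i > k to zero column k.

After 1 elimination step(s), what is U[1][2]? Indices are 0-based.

U[1][2] = 1

[col 0] pivot -2
  R1 -= 2*R0 → (0, -3, 1)  (L[1][0] := 2)
  R2 -= 1*R0 → (0, 12, -6)  (L[2][0] := 1)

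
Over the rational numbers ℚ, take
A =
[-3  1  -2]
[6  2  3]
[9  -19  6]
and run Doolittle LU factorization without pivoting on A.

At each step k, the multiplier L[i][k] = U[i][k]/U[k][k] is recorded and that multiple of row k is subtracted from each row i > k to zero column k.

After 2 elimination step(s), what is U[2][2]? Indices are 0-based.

[col 0] pivot -3
  R1 -= -2*R0 → (0, 4, -1)  (L[1][0] := -2)
  R2 -= -3*R0 → (0, -16, 0)  (L[2][0] := -3)
[col 1] pivot 4
  R2 -= -4*R1 → (0, 0, -4)  (L[2][1] := -4)

U[2][2] = -4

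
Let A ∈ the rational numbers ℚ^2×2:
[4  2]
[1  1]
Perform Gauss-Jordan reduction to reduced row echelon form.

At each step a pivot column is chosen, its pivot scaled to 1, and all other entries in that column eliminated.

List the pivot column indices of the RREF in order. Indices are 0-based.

pivot columns: 0, 1

step 1: normalize row 0 (÷4) = (1, 1/2)
  row 1: subtract 1×row0 = (0, 1/2)
step 2: normalize row 1 (÷1/2) = (0, 1)
  row 0: subtract 1/2×row1 = (1, 0)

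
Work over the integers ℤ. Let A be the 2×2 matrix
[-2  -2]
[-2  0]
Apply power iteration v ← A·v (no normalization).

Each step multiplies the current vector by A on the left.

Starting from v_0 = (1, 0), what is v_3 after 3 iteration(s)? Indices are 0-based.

v_3 = (-24, -16)

v_0 = (1, 0).
v_1 = A·v_0 = (-2, -2).
v_2 = A·v_1 = (8, 4).
v_3 = A·v_2 = (-24, -16).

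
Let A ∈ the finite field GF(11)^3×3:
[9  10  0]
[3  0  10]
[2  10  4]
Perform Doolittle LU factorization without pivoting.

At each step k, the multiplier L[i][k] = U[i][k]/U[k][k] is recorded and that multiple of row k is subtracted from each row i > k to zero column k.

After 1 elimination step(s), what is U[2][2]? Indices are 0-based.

U[2][2] = 4

Step 1: pivot at (0,0) is 9.
  row1 ← row1 − (4)·row0  ⇒  L[1][0]=4, U row1=(0, 4, 10)
  row2 ← row2 − (10)·row0  ⇒  L[2][0]=10, U row2=(0, 9, 4)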